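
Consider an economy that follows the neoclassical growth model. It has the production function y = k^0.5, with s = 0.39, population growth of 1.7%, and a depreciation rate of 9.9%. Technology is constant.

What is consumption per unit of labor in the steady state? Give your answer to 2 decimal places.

c* = 2.05

Steady state requires s·f(k) = (n + δ)·k, i.e. s·k^α = (n + δ)·k.
Rearranging, k^(1−α) = s / (n + δ).
k^0.5 = 0.39 / (0.017 + 0.099) = 0.39 / 0.116 = 3.3621
k* = 3.3621^(1/0.5) ≈ 11.3037
y* = (k*)^α = 11.3037^0.5 ≈ 3.3621
c* = (1 − s)·y* = (1 − 0.39) × 3.3621 ≈ 2.0509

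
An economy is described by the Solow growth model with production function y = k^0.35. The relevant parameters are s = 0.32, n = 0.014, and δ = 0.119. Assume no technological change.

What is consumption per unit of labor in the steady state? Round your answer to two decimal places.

Steady state requires s·f(k) = (n + δ)·k, i.e. s·k^α = (n + δ)·k.
Rearranging, k^(1−α) = s / (n + δ).
k^0.65 = 0.32 / (0.014 + 0.119) = 0.32 / 0.133 = 2.4060
k* = 2.4060^(1/0.65) ≈ 3.8602
y* = (k*)^α = 3.8602^0.35 ≈ 1.6044
c* = (1 − s)·y* = (1 − 0.32) × 1.6044 ≈ 1.0910

c* = 1.09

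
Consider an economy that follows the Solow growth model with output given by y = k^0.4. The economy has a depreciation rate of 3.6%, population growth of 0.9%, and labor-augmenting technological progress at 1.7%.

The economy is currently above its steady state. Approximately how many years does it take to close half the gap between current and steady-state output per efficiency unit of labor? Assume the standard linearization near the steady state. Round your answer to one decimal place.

about 18.6 years

Near the steady state the convergence rate is λ = (1 − α)(n + g + δ).
λ = (1 − 0.4) × 0.062 = 0.6 × 0.062 = 0.0372
Half-life = ln 2 / λ = 0.6931 / 0.0372 ≈ 18.63 years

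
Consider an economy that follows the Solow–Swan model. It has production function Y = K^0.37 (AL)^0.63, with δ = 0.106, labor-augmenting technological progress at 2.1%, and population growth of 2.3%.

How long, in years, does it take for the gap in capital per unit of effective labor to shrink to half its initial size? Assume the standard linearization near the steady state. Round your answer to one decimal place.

Near the steady state the convergence rate is λ = (1 − α)(n + g + δ).
λ = (1 − 0.37) × 0.150 = 0.63 × 0.150 = 0.0945
Half-life = ln 2 / λ = 0.6931 / 0.0945 ≈ 7.33 years

half-life ≈ 7.3 years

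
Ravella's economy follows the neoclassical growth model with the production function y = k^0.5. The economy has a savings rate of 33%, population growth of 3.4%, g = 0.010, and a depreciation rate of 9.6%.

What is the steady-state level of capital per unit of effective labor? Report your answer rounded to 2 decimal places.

In steady state, investment equals break-even investment: s·k^α = (n + g + δ)·k.
Dividing both sides by k: k^(1−α) = s / (n + g + δ).
k^0.5 = 0.33 / (0.034 + 0.010 + 0.096) = 0.33 / 0.140 = 2.3571
k* = 2.3571^(1/0.5) ≈ 5.5559

k* = 5.56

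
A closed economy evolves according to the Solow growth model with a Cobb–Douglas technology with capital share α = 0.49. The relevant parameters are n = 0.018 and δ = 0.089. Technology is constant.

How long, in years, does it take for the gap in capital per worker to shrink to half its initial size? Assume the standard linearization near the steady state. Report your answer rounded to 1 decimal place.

Near the steady state the convergence rate is λ = (1 − α)(n + δ).
λ = (1 − 0.49) × 0.107 = 0.51 × 0.107 = 0.05457
Half-life = ln 2 / λ = 0.6931 / 0.05457 ≈ 12.70 years

half-life ≈ 12.7 years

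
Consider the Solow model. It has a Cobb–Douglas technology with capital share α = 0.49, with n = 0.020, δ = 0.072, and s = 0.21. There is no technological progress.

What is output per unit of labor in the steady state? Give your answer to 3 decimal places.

Steady state requires s·f(k) = (n + δ)·k, i.e. s·k^α = (n + δ)·k.
Rearranging, k^(1−α) = s / (n + δ).
k^0.51 = 0.21 / (0.020 + 0.072) = 0.21 / 0.092 = 2.2826
k* = 2.2826^(1/0.51) ≈ 5.0443
y* = (k*)^α = 5.0443^0.49 ≈ 2.2099

y* ≈ 2.210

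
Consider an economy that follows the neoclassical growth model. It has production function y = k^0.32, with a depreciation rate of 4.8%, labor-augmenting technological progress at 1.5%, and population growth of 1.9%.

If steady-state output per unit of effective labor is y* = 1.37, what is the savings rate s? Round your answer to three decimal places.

In steady state, investment equals break-even investment: s·k^α = (n + g + δ)·k.
Since y* = [s/(n + g + δ)]^(α/(1−α)), we have s/(n + g + δ) = (y*)^((1−α)/α) = 1.37^2.125 = 1.9522.
Therefore s = 1.9522 × (n + g + δ) = 1.9522 × 0.082 = 0.1601.

s ≈ 0.160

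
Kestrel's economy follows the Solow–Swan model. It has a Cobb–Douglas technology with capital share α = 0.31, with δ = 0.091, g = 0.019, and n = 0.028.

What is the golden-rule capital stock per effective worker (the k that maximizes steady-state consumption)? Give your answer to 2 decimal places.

k_gold ≈ 3.23

The golden rule sets f'(k) = n + g + δ, i.e. α·k^(α−1) = n + g + δ.
So k^(1−α) = α / (n + g + δ) = 0.31 / 0.138 = 2.2464.
k_gold = 2.2464^(1/0.69) ≈ 3.2315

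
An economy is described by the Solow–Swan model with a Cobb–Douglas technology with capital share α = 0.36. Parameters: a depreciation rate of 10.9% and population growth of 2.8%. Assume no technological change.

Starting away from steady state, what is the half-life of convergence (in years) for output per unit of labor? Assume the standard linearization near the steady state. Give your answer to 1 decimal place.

Near the steady state the convergence rate is λ = (1 − α)(n + δ).
λ = (1 − 0.36) × 0.137 = 0.64 × 0.137 = 0.08768
Half-life = ln 2 / λ = 0.6931 / 0.08768 ≈ 7.90 years

t_½ ≈ 7.9 years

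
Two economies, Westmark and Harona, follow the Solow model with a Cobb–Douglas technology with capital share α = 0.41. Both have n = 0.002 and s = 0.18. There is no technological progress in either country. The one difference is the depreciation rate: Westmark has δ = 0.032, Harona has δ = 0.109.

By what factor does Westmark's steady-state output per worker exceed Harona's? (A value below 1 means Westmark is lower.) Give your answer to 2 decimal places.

Steady-state y* = [s/(n + δ)]^(α/(1−α)), so the ratio is [ (s_W/(n + δ)_W) / (s_H/(n + δ)_H) ]^0.6949.
s_W/(n + δ)_W = 0.18/0.034 = 5.2941; s_H/(n + δ)_H = 0.18/0.111 = 1.6216.
Ratio = (5.2941/1.6216)^0.6949 = 3.2647^0.6949 ≈ 2.2755

ratio ≈ 2.28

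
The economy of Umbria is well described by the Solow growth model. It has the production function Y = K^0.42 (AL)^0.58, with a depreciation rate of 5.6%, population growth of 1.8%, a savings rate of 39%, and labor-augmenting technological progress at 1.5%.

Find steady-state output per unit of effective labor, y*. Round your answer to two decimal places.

At the steady state, Δk = 0, so s·k^α = (n + g + δ)·k.
Dividing both sides by k: k^(1−α) = s / (n + g + δ).
k^0.58 = 0.39 / (0.018 + 0.015 + 0.056) = 0.39 / 0.089 = 4.3820
k* = 4.3820^(1/0.58) ≈ 12.7741
y* = (k*)^α = 12.7741^0.42 ≈ 2.9151

y* = 2.92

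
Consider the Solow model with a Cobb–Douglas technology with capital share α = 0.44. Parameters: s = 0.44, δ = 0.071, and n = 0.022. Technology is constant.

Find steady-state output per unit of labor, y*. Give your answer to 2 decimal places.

y* ≈ 3.39

Steady state requires s·f(k) = (n + δ)·k, i.e. s·k^α = (n + δ)·k.
Rearranging, k^(1−α) = s / (n + δ).
k^0.56 = 0.44 / (0.022 + 0.071) = 0.44 / 0.093 = 4.7312
k* = 4.7312^(1/0.56) ≈ 16.0438
y* = (k*)^α = 16.0438^0.44 ≈ 3.3911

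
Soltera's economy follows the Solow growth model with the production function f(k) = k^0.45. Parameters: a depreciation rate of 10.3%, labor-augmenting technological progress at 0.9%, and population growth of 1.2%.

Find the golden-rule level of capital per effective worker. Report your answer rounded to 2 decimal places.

The golden rule sets f'(k) = n + g + δ, i.e. α·k^(α−1) = n + g + δ.
So k^(1−α) = α / (n + g + δ) = 0.45 / 0.124 = 3.6290.
k_gold = 3.6290^(1/0.55) ≈ 10.4182

k_gold ≈ 10.42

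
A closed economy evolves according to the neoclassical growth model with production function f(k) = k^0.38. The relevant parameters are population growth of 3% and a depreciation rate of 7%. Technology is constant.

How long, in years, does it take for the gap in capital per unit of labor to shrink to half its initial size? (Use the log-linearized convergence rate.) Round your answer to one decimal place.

t_½ ≈ 11.2 years

Near the steady state the convergence rate is λ = (1 − α)(n + δ).
λ = (1 − 0.38) × 0.100 = 0.62 × 0.100 = 0.0620
Half-life = ln 2 / λ = 0.6931 / 0.0620 ≈ 11.18 years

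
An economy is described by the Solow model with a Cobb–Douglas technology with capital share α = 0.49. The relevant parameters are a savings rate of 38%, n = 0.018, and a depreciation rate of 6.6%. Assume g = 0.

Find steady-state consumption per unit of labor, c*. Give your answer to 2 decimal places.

At the steady state, Δk = 0, so s·k^α = (n + δ)·k.
Rearranging, k^(1−α) = s / (n + δ).
k^0.51 = 0.38 / (0.018 + 0.066) = 0.38 / 0.084 = 4.5238
k* = 4.5238^(1/0.51) ≈ 19.2886
y* = (k*)^α = 19.2886^0.49 ≈ 4.2638
c* = (1 − s)·y* = (1 − 0.38) × 4.2638 ≈ 2.6436

c* ≈ 2.64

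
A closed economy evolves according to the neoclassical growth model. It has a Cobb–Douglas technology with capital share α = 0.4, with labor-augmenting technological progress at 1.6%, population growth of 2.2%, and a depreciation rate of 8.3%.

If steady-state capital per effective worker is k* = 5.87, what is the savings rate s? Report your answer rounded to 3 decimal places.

Steady state requires s·f(k) = (n + g + δ)·k, i.e. s·k^α = (n + g + δ)·k.
So s / (n + g + δ) = (k*)^(1−α) = 5.87^0.6 = 2.8919.
Therefore s = 2.8919 × (n + g + δ) = 2.8919 × 0.121 = 0.3499.

s ≈ 0.350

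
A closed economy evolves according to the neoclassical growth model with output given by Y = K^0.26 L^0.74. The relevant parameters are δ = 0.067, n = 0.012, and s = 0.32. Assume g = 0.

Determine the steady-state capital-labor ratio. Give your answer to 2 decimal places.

Steady state requires s·f(k) = (n + δ)·k, i.e. s·k^α = (n + δ)·k.
Dividing both sides by k: k^(1−α) = s / (n + δ).
k^0.74 = 0.32 / (0.012 + 0.067) = 0.32 / 0.079 = 4.0506
k* = 4.0506^(1/0.74) ≈ 6.6217

k* ≈ 6.62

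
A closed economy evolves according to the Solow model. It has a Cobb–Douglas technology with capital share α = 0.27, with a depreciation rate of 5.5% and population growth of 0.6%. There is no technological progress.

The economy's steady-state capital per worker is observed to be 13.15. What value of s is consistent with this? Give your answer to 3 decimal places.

In steady state, investment equals break-even investment: s·k^α = (n + δ)·k.
So s / (n + δ) = (k*)^(1−α) = 13.15^0.73 = 6.5587.
Therefore s = 6.5587 × (n + δ) = 6.5587 × 0.061 = 0.4001.

s ≈ 0.400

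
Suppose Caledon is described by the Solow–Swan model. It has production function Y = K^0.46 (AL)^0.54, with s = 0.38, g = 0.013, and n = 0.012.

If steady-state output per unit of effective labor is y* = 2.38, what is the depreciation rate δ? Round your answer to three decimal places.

In steady state, investment equals break-even investment: s·k^α = (n + g + δ)·k.
Since y* = [s/(n + g + δ)]^(α/(1−α)), we have s/(n + g + δ) = (y*)^((1−α)/α) = 2.38^1.1739 = 2.7673.
Therefore n + g + δ = s / 2.7673 = 0.38 / 2.7673 = 0.1373, so δ = 0.1373 − 0.025 = 0.1123.

δ ≈ 0.112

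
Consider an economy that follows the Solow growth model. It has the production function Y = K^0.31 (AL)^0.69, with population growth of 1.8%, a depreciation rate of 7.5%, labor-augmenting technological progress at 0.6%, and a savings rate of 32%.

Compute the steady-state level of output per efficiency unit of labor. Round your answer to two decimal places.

y* = 1.69

In steady state, investment equals break-even investment: s·k^α = (n + g + δ)·k.
Dividing both sides by k: k^(1−α) = s / (n + g + δ).
k^0.69 = 0.32 / (0.018 + 0.006 + 0.075) = 0.32 / 0.099 = 3.2323
k* = 3.2323^(1/0.69) ≈ 5.4755
y* = (k*)^α = 5.4755^0.31 ≈ 1.6940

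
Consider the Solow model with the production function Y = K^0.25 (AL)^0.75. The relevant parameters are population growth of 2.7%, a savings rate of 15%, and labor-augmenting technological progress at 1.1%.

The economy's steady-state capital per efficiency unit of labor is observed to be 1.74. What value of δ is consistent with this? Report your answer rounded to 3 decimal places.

δ ≈ 0.061

Steady state requires s·f(k) = (n + g + δ)·k, i.e. s·k^α = (n + g + δ)·k.
So s / (n + g + δ) = (k*)^(1−α) = 1.74^0.75 = 1.5150.
Therefore n + g + δ = s / 1.5150 = 0.15 / 1.5150 = 0.0990, so δ = 0.0990 − 0.038 = 0.0610.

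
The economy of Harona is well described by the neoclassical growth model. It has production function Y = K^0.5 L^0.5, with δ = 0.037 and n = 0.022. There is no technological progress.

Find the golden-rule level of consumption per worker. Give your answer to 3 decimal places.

c_gold ≈ 4.237

At the golden rule, f'(k) = n + δ, so α·k^(α−1) = n + δ and k_gold = (α/(n + δ))^(1/(1−α)).
k_gold = (0.5/0.059)^(1/0.5) = 8.4746^2 ≈ 71.8188
c_gold = f(k_gold) − (n + δ)·k_gold = 8.4746 − 0.059×71.8188 ≈ 4.2373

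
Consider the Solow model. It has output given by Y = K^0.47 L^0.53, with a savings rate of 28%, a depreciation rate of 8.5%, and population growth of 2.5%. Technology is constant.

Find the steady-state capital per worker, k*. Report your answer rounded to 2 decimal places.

At the steady state, Δk = 0, so s·k^α = (n + δ)·k.
Dividing both sides by k: k^(1−α) = s / (n + δ).
k^0.53 = 0.28 / (0.025 + 0.085) = 0.28 / 0.110 = 2.5455
k* = 2.5455^(1/0.53) ≈ 5.8292

k* ≈ 5.83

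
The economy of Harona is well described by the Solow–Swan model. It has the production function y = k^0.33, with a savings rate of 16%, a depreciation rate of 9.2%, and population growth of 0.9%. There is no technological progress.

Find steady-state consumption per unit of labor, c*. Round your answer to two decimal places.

At the steady state, Δk = 0, so s·k^α = (n + δ)·k.
Dividing both sides by k: k^(1−α) = s / (n + δ).
k^0.67 = 0.16 / (0.009 + 0.092) = 0.16 / 0.101 = 1.5842
k* = 1.5842^(1/0.67) ≈ 1.9871
y* = (k*)^α = 1.9871^0.33 ≈ 1.2543
c* = (1 − s)·y* = (1 − 0.16) × 1.2543 ≈ 1.0536

c* = 1.05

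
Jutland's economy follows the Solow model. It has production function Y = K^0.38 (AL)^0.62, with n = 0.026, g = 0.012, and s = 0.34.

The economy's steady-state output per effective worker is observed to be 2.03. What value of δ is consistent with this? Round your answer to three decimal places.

At the steady state, Δk = 0, so s·k^α = (n + g + δ)·k.
Since y* = [s/(n + g + δ)]^(α/(1−α)), we have s/(n + g + δ) = (y*)^((1−α)/α) = 2.03^1.6316 = 3.1748.
Therefore n + g + δ = s / 3.1748 = 0.34 / 3.1748 = 0.1071, so δ = 0.1071 − 0.038 = 0.0691.

δ ≈ 0.069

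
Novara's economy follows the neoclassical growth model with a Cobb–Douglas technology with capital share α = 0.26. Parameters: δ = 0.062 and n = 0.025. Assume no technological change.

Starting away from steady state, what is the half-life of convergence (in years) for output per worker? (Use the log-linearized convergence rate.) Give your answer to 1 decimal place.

t_½ ≈ 10.8 years

Near the steady state the convergence rate is λ = (1 − α)(n + δ).
λ = (1 − 0.26) × 0.087 = 0.74 × 0.087 = 0.06438
Half-life = ln 2 / λ = 0.6931 / 0.06438 ≈ 10.77 years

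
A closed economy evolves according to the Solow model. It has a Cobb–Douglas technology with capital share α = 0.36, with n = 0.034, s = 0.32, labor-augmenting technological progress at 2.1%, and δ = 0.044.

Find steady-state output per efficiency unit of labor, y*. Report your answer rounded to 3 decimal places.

y* = 1.935

At the steady state, Δk = 0, so s·k^α = (n + g + δ)·k.
Dividing both sides by k: k^(1−α) = s / (n + g + δ).
k^0.64 = 0.32 / (0.034 + 0.021 + 0.044) = 0.32 / 0.099 = 3.2323
k* = 3.2323^(1/0.64) ≈ 6.2533
y* = (k*)^α = 6.2533^0.36 ≈ 1.9346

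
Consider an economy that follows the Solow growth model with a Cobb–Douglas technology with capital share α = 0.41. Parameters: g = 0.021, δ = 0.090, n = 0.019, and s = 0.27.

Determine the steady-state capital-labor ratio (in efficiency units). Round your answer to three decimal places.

k* ≈ 3.451

In steady state, investment equals break-even investment: s·k^α = (n + g + δ)·k.
Dividing both sides by k: k^(1−α) = s / (n + g + δ).
k^0.59 = 0.27 / (0.019 + 0.021 + 0.090) = 0.27 / 0.130 = 2.0769
k* = 2.0769^(1/0.59) ≈ 3.4514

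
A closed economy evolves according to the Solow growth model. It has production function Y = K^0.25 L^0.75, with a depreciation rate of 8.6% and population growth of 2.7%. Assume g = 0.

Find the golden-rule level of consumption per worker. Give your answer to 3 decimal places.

At the golden rule, f'(k) = n + δ, so α·k^(α−1) = n + δ and k_gold = (α/(n + δ))^(1/(1−α)).
k_gold = (0.25/0.113)^(1/0.75) = 2.2124^1.3333 ≈ 2.8827
c_gold = f(k_gold) − (n + δ)·k_gold = 1.3030 − 0.113×2.8827 ≈ 0.9773

c_gold ≈ 0.977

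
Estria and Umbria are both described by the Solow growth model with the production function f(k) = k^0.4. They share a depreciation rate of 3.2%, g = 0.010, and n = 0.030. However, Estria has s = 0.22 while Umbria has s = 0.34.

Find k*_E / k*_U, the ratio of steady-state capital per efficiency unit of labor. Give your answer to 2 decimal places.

k*_E / k*_U ≈ 0.48

Steady-state k* = [s/(n + g + δ)]^(1/(1−α)), so the ratio is [ (s_E/(n + g + δ)_E) / (s_U/(n + g + δ)_U) ]^1.6667.
s_E/(n + g + δ)_E = 0.22/0.072 = 3.0556; s_U/(n + g + δ)_U = 0.34/0.072 = 4.7222.
Ratio = (3.0556/4.7222)^1.6667 = 0.6471^1.6667 ≈ 0.4841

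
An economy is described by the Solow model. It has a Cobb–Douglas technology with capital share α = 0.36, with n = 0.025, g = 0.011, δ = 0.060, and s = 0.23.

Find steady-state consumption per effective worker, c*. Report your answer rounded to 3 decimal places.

c* = 1.259

At the steady state, Δk = 0, so s·k^α = (n + g + δ)·k.
Dividing both sides by k: k^(1−α) = s / (n + g + δ).
k^0.64 = 0.23 / (0.025 + 0.011 + 0.060) = 0.23 / 0.096 = 2.3958
k* = 2.3958^(1/0.64) ≈ 3.9164
y* = (k*)^α = 3.9164^0.36 ≈ 1.6347
c* = (1 − s)·y* = (1 − 0.23) × 1.6347 ≈ 1.2587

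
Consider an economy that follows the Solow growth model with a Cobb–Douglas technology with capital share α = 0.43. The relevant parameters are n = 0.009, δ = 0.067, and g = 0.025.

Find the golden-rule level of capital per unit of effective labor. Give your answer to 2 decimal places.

The golden rule sets f'(k) = n + g + δ, i.e. α·k^(α−1) = n + g + δ.
So k^(1−α) = α / (n + g + δ) = 0.43 / 0.101 = 4.2574.
k_gold = 4.2574^(1/0.57) ≈ 12.6988

k_gold ≈ 12.70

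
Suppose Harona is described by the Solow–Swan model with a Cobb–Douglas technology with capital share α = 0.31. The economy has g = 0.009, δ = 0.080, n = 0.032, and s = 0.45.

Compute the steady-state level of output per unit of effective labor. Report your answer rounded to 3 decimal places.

Steady state requires s·f(k) = (n + g + δ)·k, i.e. s·k^α = (n + g + δ)·k.
Dividing both sides by k: k^(1−α) = s / (n + g + δ).
k^0.69 = 0.45 / (0.032 + 0.009 + 0.080) = 0.45 / 0.121 = 3.7190
k* = 3.7190^(1/0.69) ≈ 6.7097
y* = (k*)^α = 6.7097^0.31 ≈ 1.8042

y* = 1.804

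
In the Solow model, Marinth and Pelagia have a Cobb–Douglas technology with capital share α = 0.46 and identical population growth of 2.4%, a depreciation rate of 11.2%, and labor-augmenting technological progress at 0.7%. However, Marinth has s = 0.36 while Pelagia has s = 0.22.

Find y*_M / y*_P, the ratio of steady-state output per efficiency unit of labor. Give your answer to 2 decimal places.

y*_M / y*_P ≈ 1.52

Steady-state y* = [s/(n + g + δ)]^(α/(1−α)), so the ratio is [ (s_M/(n + g + δ)_M) / (s_P/(n + g + δ)_P) ]^0.8519.
s_M/(n + g + δ)_M = 0.36/0.143 = 2.5175; s_P/(n + g + δ)_P = 0.22/0.143 = 1.5385.
Ratio = (2.5175/1.5385)^0.8519 = 1.6363^0.8519 ≈ 1.5212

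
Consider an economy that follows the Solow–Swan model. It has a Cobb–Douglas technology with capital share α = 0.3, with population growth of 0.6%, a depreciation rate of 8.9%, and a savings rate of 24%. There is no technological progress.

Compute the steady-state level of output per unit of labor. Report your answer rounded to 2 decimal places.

y* ≈ 1.49

In steady state, investment equals break-even investment: s·k^α = (n + δ)·k.
Dividing both sides by k: k^(1−α) = s / (n + δ).
k^0.7 = 0.24 / (0.006 + 0.089) = 0.24 / 0.095 = 2.5263
k* = 2.5263^(1/0.7) ≈ 3.7582
y* = (k*)^α = 3.7582^0.3 ≈ 1.4876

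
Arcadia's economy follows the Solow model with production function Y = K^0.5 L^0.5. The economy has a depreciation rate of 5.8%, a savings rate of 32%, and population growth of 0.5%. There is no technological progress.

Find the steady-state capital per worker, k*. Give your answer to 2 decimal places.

k* ≈ 25.80

In steady state, investment equals break-even investment: s·k^α = (n + δ)·k.
Rearranging, k^(1−α) = s / (n + δ).
k^0.5 = 0.32 / (0.005 + 0.058) = 0.32 / 0.063 = 5.0794
k* = 5.0794^(1/0.5) ≈ 25.8003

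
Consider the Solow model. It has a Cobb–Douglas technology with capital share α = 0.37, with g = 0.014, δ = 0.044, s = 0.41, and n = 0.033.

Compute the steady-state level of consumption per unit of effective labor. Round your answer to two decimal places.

At the steady state, Δk = 0, so s·k^α = (n + g + δ)·k.
Rearranging, k^(1−α) = s / (n + g + δ).
k^0.63 = 0.41 / (0.033 + 0.014 + 0.044) = 0.41 / 0.091 = 4.5055
k* = 4.5055^(1/0.63) ≈ 10.9065
y* = (k*)^α = 10.9065^0.37 ≈ 2.4207
c* = (1 − s)·y* = (1 − 0.41) × 2.4207 ≈ 1.4282

c* ≈ 1.43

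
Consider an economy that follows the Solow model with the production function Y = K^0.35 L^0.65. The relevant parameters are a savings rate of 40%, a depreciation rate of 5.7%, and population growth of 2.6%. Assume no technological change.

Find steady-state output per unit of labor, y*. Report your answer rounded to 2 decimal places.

At the steady state, Δk = 0, so s·k^α = (n + δ)·k.
Dividing both sides by k: k^(1−α) = s / (n + δ).
k^0.65 = 0.40 / (0.026 + 0.057) = 0.40 / 0.083 = 4.8193
k* = 4.8193^(1/0.65) ≈ 11.2394
y* = (k*)^α = 11.2394^0.35 ≈ 2.3322

y* = 2.33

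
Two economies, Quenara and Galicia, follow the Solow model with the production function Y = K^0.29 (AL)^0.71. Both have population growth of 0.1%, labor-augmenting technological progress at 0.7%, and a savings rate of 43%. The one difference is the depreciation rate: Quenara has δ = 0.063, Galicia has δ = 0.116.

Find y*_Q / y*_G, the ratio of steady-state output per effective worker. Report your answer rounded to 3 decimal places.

Steady-state y* = [s/(n + g + δ)]^(α/(1−α)), so the ratio is [ (s_Q/(n + g + δ)_Q) / (s_G/(n + g + δ)_G) ]^0.4085.
s_Q/(n + g + δ)_Q = 0.43/0.071 = 6.0563; s_G/(n + g + δ)_G = 0.43/0.124 = 3.4677.
Ratio = (6.0563/3.4677)^0.4085 = 1.7465^0.4085 ≈ 1.2558

y*_Q / y*_G ≈ 1.256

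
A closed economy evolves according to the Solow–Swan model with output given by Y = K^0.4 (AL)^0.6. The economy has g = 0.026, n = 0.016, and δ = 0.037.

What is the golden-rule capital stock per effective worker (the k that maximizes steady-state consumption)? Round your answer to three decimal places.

k_gold ≈ 14.930

The golden rule sets f'(k) = n + g + δ, i.e. α·k^(α−1) = n + g + δ.
So k^(1−α) = α / (n + g + δ) = 0.4 / 0.079 = 5.0633.
k_gold = 5.0633^(1/0.6) ≈ 14.9299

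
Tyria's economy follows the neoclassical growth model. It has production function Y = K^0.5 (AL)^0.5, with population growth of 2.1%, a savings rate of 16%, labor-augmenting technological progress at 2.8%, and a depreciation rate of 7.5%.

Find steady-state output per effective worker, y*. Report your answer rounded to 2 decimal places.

In steady state, investment equals break-even investment: s·k^α = (n + g + δ)·k.
Rearranging, k^(1−α) = s / (n + g + δ).
k^0.5 = 0.16 / (0.021 + 0.028 + 0.075) = 0.16 / 0.124 = 1.2903
k* = 1.2903^(1/0.5) ≈ 1.6649
y* = (k*)^α = 1.6649^0.5 ≈ 1.2903

y* ≈ 1.29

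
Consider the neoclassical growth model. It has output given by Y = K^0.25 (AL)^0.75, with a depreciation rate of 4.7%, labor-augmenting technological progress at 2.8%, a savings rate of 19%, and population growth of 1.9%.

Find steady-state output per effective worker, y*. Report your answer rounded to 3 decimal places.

y* ≈ 1.264

At the steady state, Δk = 0, so s·k^α = (n + g + δ)·k.
Rearranging, k^(1−α) = s / (n + g + δ).
k^0.75 = 0.19 / (0.019 + 0.028 + 0.047) = 0.19 / 0.094 = 2.0213
k* = 2.0213^(1/0.75) ≈ 2.5557
y* = (k*)^α = 2.5557^0.25 ≈ 1.2644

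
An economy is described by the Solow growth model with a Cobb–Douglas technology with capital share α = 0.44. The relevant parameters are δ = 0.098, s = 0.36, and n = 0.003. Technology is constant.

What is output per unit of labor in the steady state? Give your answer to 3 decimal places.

y* ≈ 2.715

Steady state requires s·f(k) = (n + δ)·k, i.e. s·k^α = (n + δ)·k.
Dividing both sides by k: k^(1−α) = s / (n + δ).
k^0.56 = 0.36 / (0.003 + 0.098) = 0.36 / 0.101 = 3.5644
k* = 3.5644^(1/0.56) ≈ 9.6759
y* = (k*)^α = 9.6759^0.44 ≈ 2.7146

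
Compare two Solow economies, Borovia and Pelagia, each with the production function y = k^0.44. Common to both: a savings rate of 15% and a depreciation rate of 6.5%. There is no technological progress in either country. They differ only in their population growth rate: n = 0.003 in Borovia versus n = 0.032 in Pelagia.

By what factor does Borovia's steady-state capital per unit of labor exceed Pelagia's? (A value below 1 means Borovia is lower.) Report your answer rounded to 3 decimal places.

k*_B / k*_P ≈ 1.886

Steady-state k* = [s/(n + δ)]^(1/(1−α)), so the ratio is [ (s_B/(n + δ)_B) / (s_P/(n + δ)_P) ]^1.7857.
s_B/(n + δ)_B = 0.15/0.068 = 2.2059; s_P/(n + δ)_P = 0.15/0.097 = 1.5464.
Ratio = (2.2059/1.5464)^1.7857 = 1.4265^1.7857 ≈ 1.8857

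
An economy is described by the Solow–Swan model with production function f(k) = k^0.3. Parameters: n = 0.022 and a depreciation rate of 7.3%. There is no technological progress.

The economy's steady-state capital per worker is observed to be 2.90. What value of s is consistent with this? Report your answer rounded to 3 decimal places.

In steady state, investment equals break-even investment: s·k^α = (n + δ)·k.
So s / (n + δ) = (k*)^(1−α) = 2.90^0.7 = 2.1071.
Therefore s = 2.1071 × (n + δ) = 2.1071 × 0.095 = 0.2002.

s ≈ 0.200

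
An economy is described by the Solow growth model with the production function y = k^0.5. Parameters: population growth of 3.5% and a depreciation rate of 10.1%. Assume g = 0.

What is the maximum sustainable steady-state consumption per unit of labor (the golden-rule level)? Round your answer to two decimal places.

c_gold ≈ 1.84

At the golden rule, f'(k) = n + δ, so α·k^(α−1) = n + δ and k_gold = (α/(n + δ))^(1/(1−α)).
k_gold = (0.5/0.136)^(1/0.5) = 3.6765^2 ≈ 13.5167
c_gold = f(k_gold) − (n + δ)·k_gold = 3.6765 − 0.136×13.5167 ≈ 1.8382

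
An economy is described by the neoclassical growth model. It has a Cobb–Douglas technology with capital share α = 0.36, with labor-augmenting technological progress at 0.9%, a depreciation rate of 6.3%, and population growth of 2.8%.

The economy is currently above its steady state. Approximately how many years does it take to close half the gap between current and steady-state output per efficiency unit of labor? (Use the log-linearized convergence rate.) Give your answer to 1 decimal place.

t_½ ≈ 10.8 years

Near the steady state the convergence rate is λ = (1 − α)(n + g + δ).
λ = (1 − 0.36) × 0.100 = 0.64 × 0.100 = 0.0640
Half-life = ln 2 / λ = 0.6931 / 0.0640 ≈ 10.83 years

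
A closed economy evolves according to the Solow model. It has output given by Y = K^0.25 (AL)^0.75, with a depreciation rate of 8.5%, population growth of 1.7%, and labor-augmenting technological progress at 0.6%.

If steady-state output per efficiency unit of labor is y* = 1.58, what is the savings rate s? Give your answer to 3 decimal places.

s ≈ 0.426

Steady state requires s·f(k) = (n + g + δ)·k, i.e. s·k^α = (n + g + δ)·k.
Since y* = [s/(n + g + δ)]^(α/(1−α)), we have s/(n + g + δ) = (y*)^((1−α)/α) = 1.58^3 = 3.9443.
Therefore s = 3.9443 × (n + g + δ) = 3.9443 × 0.108 = 0.4260.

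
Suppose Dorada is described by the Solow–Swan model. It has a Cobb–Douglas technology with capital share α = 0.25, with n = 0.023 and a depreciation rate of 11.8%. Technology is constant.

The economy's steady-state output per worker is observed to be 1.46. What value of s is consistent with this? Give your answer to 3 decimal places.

s ≈ 0.439

At the steady state, Δk = 0, so s·k^α = (n + δ)·k.
Since y* = [s/(n + δ)]^(α/(1−α)), we have s/(n + δ) = (y*)^((1−α)/α) = 1.46^3 = 3.1121.
Therefore s = 3.1121 × (n + δ) = 3.1121 × 0.141 = 0.4388.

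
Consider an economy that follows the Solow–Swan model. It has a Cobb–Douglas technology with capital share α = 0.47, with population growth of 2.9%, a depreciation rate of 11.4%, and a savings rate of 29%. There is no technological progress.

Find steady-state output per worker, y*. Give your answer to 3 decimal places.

y* ≈ 1.872

In steady state, investment equals break-even investment: s·k^α = (n + δ)·k.
Rearranging, k^(1−α) = s / (n + δ).
k^0.53 = 0.29 / (0.029 + 0.114) = 0.29 / 0.143 = 2.0280
k* = 2.0280^(1/0.53) ≈ 3.7964
y* = (k*)^α = 3.7964^0.47 ≈ 1.8720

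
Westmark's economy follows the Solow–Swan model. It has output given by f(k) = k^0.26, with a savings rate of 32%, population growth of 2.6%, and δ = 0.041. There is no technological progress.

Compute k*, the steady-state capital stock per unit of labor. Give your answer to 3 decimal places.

k* = 8.273

Steady state requires s·f(k) = (n + δ)·k, i.e. s·k^α = (n + δ)·k.
Rearranging, k^(1−α) = s / (n + δ).
k^0.74 = 0.32 / (0.026 + 0.041) = 0.32 / 0.067 = 4.7761
k* = 4.7761^(1/0.74) ≈ 8.2731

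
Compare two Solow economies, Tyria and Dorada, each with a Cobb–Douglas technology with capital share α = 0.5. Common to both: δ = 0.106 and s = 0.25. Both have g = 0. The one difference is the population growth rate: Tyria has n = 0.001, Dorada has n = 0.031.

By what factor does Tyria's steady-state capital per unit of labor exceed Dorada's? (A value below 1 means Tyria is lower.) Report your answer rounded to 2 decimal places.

Steady-state k* = [s/(n + δ)]^(1/(1−α)), so the ratio is [ (s_T/(n + δ)_T) / (s_D/(n + δ)_D) ]^2.
s_T/(n + δ)_T = 0.25/0.107 = 2.3364; s_D/(n + δ)_D = 0.25/0.137 = 1.8248.
Ratio = (2.3364/1.8248)^2 = 1.2804^2 ≈ 1.6394

k*_T / k*_D ≈ 1.64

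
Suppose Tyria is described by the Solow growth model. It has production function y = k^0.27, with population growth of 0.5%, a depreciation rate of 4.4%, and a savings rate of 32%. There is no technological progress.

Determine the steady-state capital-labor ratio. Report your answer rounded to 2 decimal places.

In steady state, investment equals break-even investment: s·k^α = (n + δ)·k.
Rearranging, k^(1−α) = s / (n + δ).
k^0.73 = 0.32 / (0.005 + 0.044) = 0.32 / 0.049 = 6.5306
k* = 6.5306^(1/0.73) ≈ 13.0730

k* = 13.07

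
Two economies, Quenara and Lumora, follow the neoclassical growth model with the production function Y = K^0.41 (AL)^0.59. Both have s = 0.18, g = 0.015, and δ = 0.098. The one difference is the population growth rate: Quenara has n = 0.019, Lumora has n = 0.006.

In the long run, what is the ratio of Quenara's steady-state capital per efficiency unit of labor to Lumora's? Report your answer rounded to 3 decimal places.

Steady-state k* = [s/(n + g + δ)]^(1/(1−α)), so the ratio is [ (s_Q/(n + g + δ)_Q) / (s_L/(n + g + δ)_L) ]^1.6949.
s_Q/(n + g + δ)_Q = 0.18/0.132 = 1.3636; s_L/(n + g + δ)_L = 0.18/0.119 = 1.5126.
Ratio = (1.3636/1.5126)^1.6949 = 0.9015^1.6949 ≈ 0.8388

ratio ≈ 0.839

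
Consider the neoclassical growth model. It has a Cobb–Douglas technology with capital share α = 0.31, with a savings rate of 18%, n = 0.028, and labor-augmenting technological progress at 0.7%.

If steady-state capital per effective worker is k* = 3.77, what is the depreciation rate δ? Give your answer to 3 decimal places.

δ ≈ 0.037

In steady state, investment equals break-even investment: s·k^α = (n + g + δ)·k.
So s / (n + g + δ) = (k*)^(1−α) = 3.77^0.69 = 2.4985.
Therefore n + g + δ = s / 2.4985 = 0.18 / 2.4985 = 0.0720, so δ = 0.0720 − 0.035 = 0.0370.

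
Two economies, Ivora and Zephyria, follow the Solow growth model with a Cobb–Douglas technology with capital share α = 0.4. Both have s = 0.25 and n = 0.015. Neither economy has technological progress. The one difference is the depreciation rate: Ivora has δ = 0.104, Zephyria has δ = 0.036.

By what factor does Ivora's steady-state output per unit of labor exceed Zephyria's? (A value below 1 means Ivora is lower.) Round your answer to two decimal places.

Steady-state y* = [s/(n + δ)]^(α/(1−α)), so the ratio is [ (s_I/(n + δ)_I) / (s_Z/(n + δ)_Z) ]^0.6667.
s_I/(n + δ)_I = 0.25/0.119 = 2.1008; s_Z/(n + δ)_Z = 0.25/0.051 = 4.9020.
Ratio = (2.1008/4.9020)^0.6667 = 0.4286^0.6667 ≈ 0.5684

y*_I / y*_Z ≈ 0.57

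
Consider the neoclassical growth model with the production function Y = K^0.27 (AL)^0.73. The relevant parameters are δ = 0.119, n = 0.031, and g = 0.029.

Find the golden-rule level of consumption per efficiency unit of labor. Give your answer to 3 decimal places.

At the golden rule, f'(k) = n + g + δ, so α·k^(α−1) = n + g + δ and k_gold = (α/(n + g + δ))^(1/(1−α)).
k_gold = (0.27/0.179)^(1/0.73) = 1.5084^1.3699 ≈ 1.7561
c_gold = f(k_gold) − (n + g + δ)·k_gold = 1.1642 − 0.179×1.7561 ≈ 0.8499

c_gold ≈ 0.850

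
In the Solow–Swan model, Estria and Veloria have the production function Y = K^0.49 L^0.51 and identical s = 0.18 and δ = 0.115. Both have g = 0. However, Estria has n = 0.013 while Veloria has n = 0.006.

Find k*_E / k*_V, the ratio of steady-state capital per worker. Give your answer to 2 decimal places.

ratio ≈ 0.90

Steady-state k* = [s/(n + δ)]^(1/(1−α)), so the ratio is [ (s_E/(n + δ)_E) / (s_V/(n + δ)_V) ]^1.9608.
s_E/(n + δ)_E = 0.18/0.128 = 1.4063; s_V/(n + δ)_V = 0.18/0.121 = 1.4876.
Ratio = (1.4063/1.4876)^1.9608 = 0.9453^1.9608 ≈ 0.8956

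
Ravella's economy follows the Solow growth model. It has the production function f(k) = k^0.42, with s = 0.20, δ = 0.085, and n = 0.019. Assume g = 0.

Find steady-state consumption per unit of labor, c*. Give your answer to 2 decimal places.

c* = 1.28

At the steady state, Δk = 0, so s·k^α = (n + δ)·k.
Dividing both sides by k: k^(1−α) = s / (n + δ).
k^0.58 = 0.20 / (0.019 + 0.085) = 0.20 / 0.104 = 1.9231
k* = 1.9231^(1/0.58) ≈ 3.0879
y* = (k*)^α = 3.0879^0.42 ≈ 1.6057
c* = (1 − s)·y* = (1 − 0.20) × 1.6057 ≈ 1.2846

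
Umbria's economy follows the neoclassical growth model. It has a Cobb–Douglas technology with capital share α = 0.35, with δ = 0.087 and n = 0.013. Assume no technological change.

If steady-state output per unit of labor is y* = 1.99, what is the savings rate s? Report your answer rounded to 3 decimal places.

At the steady state, Δk = 0, so s·k^α = (n + δ)·k.
Since y* = [s/(n + δ)]^(α/(1−α)), we have s/(n + δ) = (y*)^((1−α)/α) = 1.99^1.8571 = 3.5892.
Therefore s = 3.5892 × (n + δ) = 3.5892 × 0.100 = 0.3589.

s ≈ 0.359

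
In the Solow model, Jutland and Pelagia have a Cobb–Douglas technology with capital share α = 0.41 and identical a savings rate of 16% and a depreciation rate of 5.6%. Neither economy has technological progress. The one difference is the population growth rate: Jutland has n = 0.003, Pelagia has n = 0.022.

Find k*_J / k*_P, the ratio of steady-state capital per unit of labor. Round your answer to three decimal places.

Steady-state k* = [s/(n + δ)]^(1/(1−α)), so the ratio is [ (s_J/(n + δ)_J) / (s_P/(n + δ)_P) ]^1.6949.
s_J/(n + δ)_J = 0.16/0.059 = 2.7119; s_P/(n + δ)_P = 0.16/0.078 = 2.0513.
Ratio = (2.7119/2.0513)^1.6949 = 1.3220^1.6949 ≈ 1.6050

k*_J / k*_P ≈ 1.605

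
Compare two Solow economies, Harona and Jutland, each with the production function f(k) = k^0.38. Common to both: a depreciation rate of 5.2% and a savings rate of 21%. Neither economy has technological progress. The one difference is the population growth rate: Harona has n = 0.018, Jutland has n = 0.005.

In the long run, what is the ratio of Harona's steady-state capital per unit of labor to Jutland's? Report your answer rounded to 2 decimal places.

Steady-state k* = [s/(n + δ)]^(1/(1−α)), so the ratio is [ (s_H/(n + δ)_H) / (s_J/(n + δ)_J) ]^1.6129.
s_H/(n + δ)_H = 0.21/0.070 = 3.0000; s_J/(n + δ)_J = 0.21/0.057 = 3.6842.
Ratio = (3.0000/3.6842)^1.6129 = 0.8143^1.6129 ≈ 0.7180

k*_H / k*_J ≈ 0.72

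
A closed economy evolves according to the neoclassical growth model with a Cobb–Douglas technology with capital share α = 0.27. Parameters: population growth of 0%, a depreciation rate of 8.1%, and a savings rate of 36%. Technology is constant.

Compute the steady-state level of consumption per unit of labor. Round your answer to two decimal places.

c* = 1.11

In steady state, investment equals break-even investment: s·k^α = (n + δ)·k.
Dividing both sides by k: k^(1−α) = s / (n + δ).
k^0.73 = 0.36 / (0.000 + 0.081) = 0.36 / 0.081 = 4.4444
k* = 4.4444^(1/0.73) ≈ 7.7164
y* = (k*)^α = 7.7164^0.27 ≈ 1.7362
c* = (1 − s)·y* = (1 − 0.36) × 1.7362 ≈ 1.1112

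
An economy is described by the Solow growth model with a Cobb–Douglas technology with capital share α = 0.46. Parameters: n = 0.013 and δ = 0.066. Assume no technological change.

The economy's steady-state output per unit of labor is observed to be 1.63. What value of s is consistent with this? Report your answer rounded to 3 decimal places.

In steady state, investment equals break-even investment: s·k^α = (n + δ)·k.
Since y* = [s/(n + δ)]^(α/(1−α)), we have s/(n + δ) = (y*)^((1−α)/α) = 1.63^1.1739 = 1.7745.
Therefore s = 1.7745 × (n + δ) = 1.7745 × 0.079 = 0.1402.

s ≈ 0.140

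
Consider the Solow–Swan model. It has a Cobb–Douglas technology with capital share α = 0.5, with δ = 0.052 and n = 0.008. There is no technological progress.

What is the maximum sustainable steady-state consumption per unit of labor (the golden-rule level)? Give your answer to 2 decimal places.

c_gold ≈ 4.17

At the golden rule, f'(k) = n + δ, so α·k^(α−1) = n + δ and k_gold = (α/(n + δ))^(1/(1−α)).
k_gold = (0.5/0.060)^(1/0.5) = 8.3333^2 ≈ 69.4439
c_gold = f(k_gold) − (n + δ)·k_gold = 8.3333 − 0.060×69.4439 ≈ 4.1667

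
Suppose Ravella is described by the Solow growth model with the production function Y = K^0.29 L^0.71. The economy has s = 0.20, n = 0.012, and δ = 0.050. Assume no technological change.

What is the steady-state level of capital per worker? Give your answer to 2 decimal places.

Steady state requires s·f(k) = (n + δ)·k, i.e. s·k^α = (n + δ)·k.
Rearranging, k^(1−α) = s / (n + δ).
k^0.71 = 0.20 / (0.012 + 0.050) = 0.20 / 0.062 = 3.2258
k* = 3.2258^(1/0.71) ≈ 5.2046

k* ≈ 5.20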